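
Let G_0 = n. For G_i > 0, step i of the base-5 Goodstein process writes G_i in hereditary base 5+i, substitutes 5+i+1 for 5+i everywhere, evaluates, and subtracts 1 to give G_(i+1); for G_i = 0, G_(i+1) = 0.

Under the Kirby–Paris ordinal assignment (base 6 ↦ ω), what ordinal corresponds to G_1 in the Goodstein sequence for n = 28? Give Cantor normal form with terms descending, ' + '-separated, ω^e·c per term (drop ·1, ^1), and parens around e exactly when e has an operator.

ω^2 + 2

G_0=28  [base 5] 5^2 + 3  →[5↦6]→  6^2 + 3 = 39  −1 ⇒ G_1=38
G_1=38  [base 6] 6^2 + 2  →[6↦7]→  7^2 + 2 = 51  −1 ⇒ G_2=50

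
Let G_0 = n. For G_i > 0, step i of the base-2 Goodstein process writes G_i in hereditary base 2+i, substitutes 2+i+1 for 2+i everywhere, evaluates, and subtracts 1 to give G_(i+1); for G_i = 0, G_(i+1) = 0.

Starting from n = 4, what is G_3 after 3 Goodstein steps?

60

4 —HB2→ 2^2 —bump→ 3^3 = 27 —(−1)→ 26
26 —HB3→ 2·3^2 + 2·3 + 2 —bump→ 2·4^2 + 2·4 + 2 = 42 —(−1)→ 41
41 —HB4→ 2·4^2 + 2·4 + 1 —bump→ 2·5^2 + 2·5 + 1 = 61 —(−1)→ 60
60 —HB5→ 2·5^2 + 2·5 —bump→ 2·6^2 + 2·6 = 84 —(−1)→ 83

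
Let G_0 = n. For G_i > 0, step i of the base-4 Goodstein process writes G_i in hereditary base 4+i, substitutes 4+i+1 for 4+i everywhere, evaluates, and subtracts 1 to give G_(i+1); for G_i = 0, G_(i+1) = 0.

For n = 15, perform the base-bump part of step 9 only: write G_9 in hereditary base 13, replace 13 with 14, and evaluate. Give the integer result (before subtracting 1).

G_0 = 15. HB_4(15) = 3·4 + 3. Bump = 18. G_1 = 17.
G_1 = 17. HB_5(17) = 3·5 + 2. Bump = 20. G_2 = 19.
G_2 = 19. HB_6(19) = 3·6 + 1. Bump = 22. G_3 = 21.
G_3 = 21. HB_7(21) = 3·7. Bump = 24. G_4 = 23.
G_4 = 23. HB_8(23) = 2·8 + 7. Bump = 25. G_5 = 24.
G_5 = 24. HB_9(24) = 2·9 + 6. Bump = 26. G_6 = 25.
G_6 = 25. HB_10(25) = 2·10 + 5. Bump = 27. G_7 = 26.
G_7 = 26. HB_11(26) = 2·11 + 4. Bump = 28. G_8 = 27.
G_8 = 27. HB_12(27) = 2·12 + 3. Bump = 29. G_9 = 28.

30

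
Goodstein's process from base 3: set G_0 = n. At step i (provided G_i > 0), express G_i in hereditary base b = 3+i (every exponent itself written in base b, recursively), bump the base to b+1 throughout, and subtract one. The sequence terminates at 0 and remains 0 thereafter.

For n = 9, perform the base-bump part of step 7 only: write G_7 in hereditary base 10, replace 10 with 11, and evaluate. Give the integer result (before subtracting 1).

27

G_0 = 9. HB_3(9) = 3^2. Bump = 16. G_1 = 15.
G_1 = 15. HB_4(15) = 3·4 + 3. Bump = 18. G_2 = 17.
G_2 = 17. HB_5(17) = 3·5 + 2. Bump = 20. G_3 = 19.
G_3 = 19. HB_6(19) = 3·6 + 1. Bump = 22. G_4 = 21.
G_4 = 21. HB_7(21) = 3·7. Bump = 24. G_5 = 23.
G_5 = 23. HB_8(23) = 2·8 + 7. Bump = 25. G_6 = 24.
G_6 = 24. HB_9(24) = 2·9 + 6. Bump = 26. G_7 = 25.
G_7 = 25. HB_10(25) = 2·10 + 5. Bump = 27. G_8 = 26.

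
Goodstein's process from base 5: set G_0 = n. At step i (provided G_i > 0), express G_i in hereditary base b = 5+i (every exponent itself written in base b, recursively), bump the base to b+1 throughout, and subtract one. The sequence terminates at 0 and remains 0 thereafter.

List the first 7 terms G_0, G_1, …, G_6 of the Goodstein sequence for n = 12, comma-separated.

G_0=12  [base 5] 2·5 + 2  →[5↦6]→  2·6 + 2 = 14  −1 ⇒ G_1=13
G_1=13  [base 6] 2·6 + 1  →[6↦7]→  2·7 + 1 = 15  −1 ⇒ G_2=14
G_2=14  [base 7] 2·7  →[7↦8]→  2·8 = 16  −1 ⇒ G_3=15
G_3=15  [base 8] 8 + 7  →[8↦9]→  9 + 7 = 16  −1 ⇒ G_4=15
G_4=15  [base 9] 9 + 6  →[9↦10]→  10 + 6 = 16  −1 ⇒ G_5=15
G_5=15  [base 10] 10 + 5  →[10↦11]→  11 + 5 = 16  −1 ⇒ G_6=15

12, 13, 14, 15, 15, 15, 15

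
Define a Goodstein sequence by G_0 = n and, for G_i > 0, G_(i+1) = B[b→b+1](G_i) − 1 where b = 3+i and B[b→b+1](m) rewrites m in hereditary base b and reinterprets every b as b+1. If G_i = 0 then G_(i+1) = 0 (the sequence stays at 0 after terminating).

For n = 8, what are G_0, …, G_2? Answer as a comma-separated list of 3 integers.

step 0: 8 = 2·3 + 2; sub 4 for 3: 2·4 + 2; = 10; G_1 = 10−1 = 9
step 1: 9 = 2·4 + 1; sub 5 for 4: 2·5 + 1; = 11; G_2 = 11−1 = 10

8, 9, 10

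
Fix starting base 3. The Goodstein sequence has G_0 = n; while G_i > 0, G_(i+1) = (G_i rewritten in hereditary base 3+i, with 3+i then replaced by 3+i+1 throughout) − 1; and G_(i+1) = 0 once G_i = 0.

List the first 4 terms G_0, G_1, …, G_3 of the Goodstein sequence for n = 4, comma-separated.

4, 4, 4, 3

G_0=4  [base 3] 3 + 1  →[3↦4]→  4 + 1 = 5  −1 ⇒ G_1=4
G_1=4  [base 4] 4  →[4↦5]→  5 = 5  −1 ⇒ G_2=4
G_2=4  [base 5] 4  →[5↦6]→  4 = 4  −1 ⇒ G_3=3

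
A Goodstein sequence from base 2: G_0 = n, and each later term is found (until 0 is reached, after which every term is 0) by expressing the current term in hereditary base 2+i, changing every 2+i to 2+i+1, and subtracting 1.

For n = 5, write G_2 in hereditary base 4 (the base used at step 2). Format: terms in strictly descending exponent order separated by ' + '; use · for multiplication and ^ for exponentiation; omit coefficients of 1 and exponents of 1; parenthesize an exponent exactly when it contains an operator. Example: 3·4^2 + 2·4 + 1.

3·4^3 + 3·4^2 + 3·4 + 3

i=0: 5 = 2^2 + 1 (b=2); 2→3: 3^3 + 1 = 28; 28−1 = 27
i=1: 27 = 3^3 (b=3); 3→4: 4^4 = 256; 256−1 = 255
i=2: 255 = 3·4^3 + 3·4^2 + 3·4 + 3 (b=4); 4→5: 3·5^3 + 3·5^2 + 3·5 + 3 = 468; 468−1 = 467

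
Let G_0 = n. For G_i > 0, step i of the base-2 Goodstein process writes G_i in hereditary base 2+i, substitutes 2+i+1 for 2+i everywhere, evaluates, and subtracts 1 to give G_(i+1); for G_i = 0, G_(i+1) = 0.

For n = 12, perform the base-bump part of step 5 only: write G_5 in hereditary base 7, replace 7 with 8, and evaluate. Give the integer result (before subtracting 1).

base 2: 12 = 2^(2 + 1) + 2^2; at 3: 3^(3 + 1) + 3^3 = 108; next = 107
base 3: 107 = 3^(3 + 1) + 2·3^2 + 2·3 + 2; at 4: 4^(4 + 1) + 2·4^2 + 2·4 + 2 = 1066; next = 1065
base 4: 1065 = 4^(4 + 1) + 2·4^2 + 2·4 + 1; at 5: 5^(5 + 1) + 2·5^2 + 2·5 + 1 = 15686; next = 15685
base 5: 15685 = 5^(5 + 1) + 2·5^2 + 2·5; at 6: 6^(6 + 1) + 2·6^2 + 2·6 = 280020; next = 280019
base 6: 280019 = 6^(6 + 1) + 2·6^2 + 6 + 5; at 7: 7^(7 + 1) + 2·7^2 + 7 + 5 = 5764911; next = 5764910
base 7: 5764910 = 7^(7 + 1) + 2·7^2 + 7 + 4; at 8: 8^(8 + 1) + 2·8^2 + 8 + 4 = 134217868; next = 134217867

134217868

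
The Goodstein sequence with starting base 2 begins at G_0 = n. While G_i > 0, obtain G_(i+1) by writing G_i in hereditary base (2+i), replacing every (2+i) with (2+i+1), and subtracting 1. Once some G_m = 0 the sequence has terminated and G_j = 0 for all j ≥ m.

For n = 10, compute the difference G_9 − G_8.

G_0 = 10. HB_2(10) = 2^(2 + 1) + 2. Bump = 84. G_1 = 83.
G_1 = 83. HB_3(83) = 3^(3 + 1) + 2. Bump = 1026. G_2 = 1025.
G_2 = 1025. HB_4(1025) = 4^(4 + 1) + 1. Bump = 15626. G_3 = 15625.
G_3 = 15625. HB_5(15625) = 5^(5 + 1). Bump = 279936. G_4 = 279935.
G_4 = 279935. HB_6(279935) = 5·6^6 + 5·6^5 + 5·6^4 + 5·6^3 + 5·6^2 + 5·6 + 5. Bump = 4215755. G_5 = 4215754.
G_5 = 4215754. HB_7(4215754) = 5·7^7 + 5·7^5 + 5·7^4 + 5·7^3 + 5·7^2 + 5·7 + 4. Bump = 84073324. G_6 = 84073323.
G_6 = 84073323. HB_8(84073323) = 5·8^8 + 5·8^5 + 5·8^4 + 5·8^3 + 5·8^2 + 5·8 + 3. Bump = 1937434593. G_7 = 1937434592.
G_7 = 1937434592. HB_9(1937434592) = 5·9^9 + 5·9^5 + 5·9^4 + 5·9^3 + 5·9^2 + 5·9 + 2. Bump = 50000555552. G_8 = 50000555551.
G_8 = 50000555551. HB_10(50000555551) = 5·10^10 + 5·10^5 + 5·10^4 + 5·10^3 + 5·10^2 + 5·10 + 1. Bump = 1426559238831. G_9 = 1426559238830.

1376558683279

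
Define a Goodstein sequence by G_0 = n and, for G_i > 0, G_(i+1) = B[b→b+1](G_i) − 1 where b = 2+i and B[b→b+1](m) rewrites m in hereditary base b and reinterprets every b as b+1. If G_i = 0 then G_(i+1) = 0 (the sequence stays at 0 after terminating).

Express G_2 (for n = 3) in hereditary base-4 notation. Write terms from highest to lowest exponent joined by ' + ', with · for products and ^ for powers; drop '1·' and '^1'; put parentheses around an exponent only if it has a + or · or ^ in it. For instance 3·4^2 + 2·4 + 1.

3

G_0 = 3. HB_2(3) = 2 + 1. Bump = 4. G_1 = 3.
G_1 = 3. HB_3(3) = 3. Bump = 4. G_2 = 3.
G_2 = 3. HB_4(3) = 3. Bump = 3. G_3 = 2.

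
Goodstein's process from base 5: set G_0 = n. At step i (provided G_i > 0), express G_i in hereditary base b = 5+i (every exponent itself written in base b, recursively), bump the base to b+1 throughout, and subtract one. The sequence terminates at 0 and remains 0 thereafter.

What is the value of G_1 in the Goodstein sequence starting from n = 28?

28 —HB5→ 5^2 + 3 —bump→ 6^2 + 3 = 39 —(−1)→ 38
38 —HB6→ 6^2 + 2 —bump→ 7^2 + 2 = 51 —(−1)→ 50

38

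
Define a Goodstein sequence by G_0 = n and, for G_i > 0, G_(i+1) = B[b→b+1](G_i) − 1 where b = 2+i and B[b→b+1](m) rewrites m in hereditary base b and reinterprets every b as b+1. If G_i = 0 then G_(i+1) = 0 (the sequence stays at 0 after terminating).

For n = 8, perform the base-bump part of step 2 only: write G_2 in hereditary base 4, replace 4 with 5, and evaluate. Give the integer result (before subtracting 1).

6311

[0] 8 ≡ 2^(2 + 1) (base 2). Lift 3: 81. −1: 80.
[1] 80 ≡ 2·3^3 + 2·3^2 + 2·3 + 2 (base 3). Lift 4: 554. −1: 553.
[2] 553 ≡ 2·4^4 + 2·4^2 + 2·4 + 1 (base 4). Lift 5: 6311. −1: 6310.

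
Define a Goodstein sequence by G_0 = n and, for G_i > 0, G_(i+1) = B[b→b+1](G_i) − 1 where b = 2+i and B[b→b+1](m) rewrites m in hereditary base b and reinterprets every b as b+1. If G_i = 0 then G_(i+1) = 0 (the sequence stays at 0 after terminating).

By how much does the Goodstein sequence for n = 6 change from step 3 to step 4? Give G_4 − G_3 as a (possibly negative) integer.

43530

(0) 6|_2 = 2^2 + 2 ↦ 3^3 + 3|_3 = 30 ⇒ 29
(1) 29|_3 = 3^3 + 2 ↦ 4^4 + 2|_4 = 258 ⇒ 257
(2) 257|_4 = 4^4 + 1 ↦ 5^5 + 1|_5 = 3126 ⇒ 3125
(3) 3125|_5 = 5^5 ↦ 6^6|_6 = 46656 ⇒ 46655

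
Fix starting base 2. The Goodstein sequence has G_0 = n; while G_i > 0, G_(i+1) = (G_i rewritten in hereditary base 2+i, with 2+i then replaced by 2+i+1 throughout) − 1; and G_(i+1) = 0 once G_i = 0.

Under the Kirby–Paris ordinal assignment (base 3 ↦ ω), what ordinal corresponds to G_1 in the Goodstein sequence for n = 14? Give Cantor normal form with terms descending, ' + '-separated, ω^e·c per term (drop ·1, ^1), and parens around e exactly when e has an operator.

step 0: 14 = 2^(2 + 1) + 2^2 + 2; sub 3 for 2: 3^(3 + 1) + 3^3 + 3; = 111; G_1 = 111−1 = 110
step 1: 110 = 3^(3 + 1) + 3^3 + 2; sub 4 for 3: 4^(4 + 1) + 4^4 + 2; = 1282; G_2 = 1282−1 = 1281

ω^(ω + 1) + ω^ω + 2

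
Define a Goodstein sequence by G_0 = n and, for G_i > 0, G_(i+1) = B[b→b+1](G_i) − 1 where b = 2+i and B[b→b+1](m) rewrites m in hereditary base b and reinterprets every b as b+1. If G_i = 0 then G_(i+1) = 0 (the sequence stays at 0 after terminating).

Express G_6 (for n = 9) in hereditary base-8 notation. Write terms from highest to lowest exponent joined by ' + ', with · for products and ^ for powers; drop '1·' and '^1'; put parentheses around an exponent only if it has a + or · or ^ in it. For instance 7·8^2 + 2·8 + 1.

step 0: 9 = 2^(2 + 1) + 1; sub 3 for 2: 3^(3 + 1) + 1; = 82; G_1 = 82−1 = 81
step 1: 81 = 3^(3 + 1); sub 4 for 3: 4^(4 + 1); = 1024; G_2 = 1024−1 = 1023
step 2: 1023 = 3·4^4 + 3·4^3 + 3·4^2 + 3·4 + 3; sub 5 for 4: 3·5^5 + 3·5^3 + 3·5^2 + 3·5 + 3; = 9843; G_3 = 9843−1 = 9842
step 3: 9842 = 3·5^5 + 3·5^3 + 3·5^2 + 3·5 + 2; sub 6 for 5: 3·6^6 + 3·6^3 + 3·6^2 + 3·6 + 2; = 140744; G_4 = 140744−1 = 140743
step 4: 140743 = 3·6^6 + 3·6^3 + 3·6^2 + 3·6 + 1; sub 7 for 6: 3·7^7 + 3·7^3 + 3·7^2 + 3·7 + 1; = 2471827; G_5 = 2471827−1 = 2471826
step 5: 2471826 = 3·7^7 + 3·7^3 + 3·7^2 + 3·7; sub 8 for 7: 3·8^8 + 3·8^3 + 3·8^2 + 3·8; = 50333400; G_6 = 50333400−1 = 50333399

3·8^8 + 3·8^3 + 3·8^2 + 2·8 + 7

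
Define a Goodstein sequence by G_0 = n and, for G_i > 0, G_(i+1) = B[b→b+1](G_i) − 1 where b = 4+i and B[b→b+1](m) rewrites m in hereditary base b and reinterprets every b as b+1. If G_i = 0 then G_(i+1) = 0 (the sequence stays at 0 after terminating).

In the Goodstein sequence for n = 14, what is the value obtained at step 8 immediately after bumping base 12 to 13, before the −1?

27

G_0=14  [base 4] 3·4 + 2  →[4↦5]→  3·5 + 2 = 17  −1 ⇒ G_1=16
G_1=16  [base 5] 3·5 + 1  →[5↦6]→  3·6 + 1 = 19  −1 ⇒ G_2=18
G_2=18  [base 6] 3·6  →[6↦7]→  3·7 = 21  −1 ⇒ G_3=20
G_3=20  [base 7] 2·7 + 6  →[7↦8]→  2·8 + 6 = 22  −1 ⇒ G_4=21
G_4=21  [base 8] 2·8 + 5  →[8↦9]→  2·9 + 5 = 23  −1 ⇒ G_5=22
G_5=22  [base 9] 2·9 + 4  →[9↦10]→  2·10 + 4 = 24  −1 ⇒ G_6=23
G_6=23  [base 10] 2·10 + 3  →[10↦11]→  2·11 + 3 = 25  −1 ⇒ G_7=24
G_7=24  [base 11] 2·11 + 2  →[11↦12]→  2·12 + 2 = 26  −1 ⇒ G_8=25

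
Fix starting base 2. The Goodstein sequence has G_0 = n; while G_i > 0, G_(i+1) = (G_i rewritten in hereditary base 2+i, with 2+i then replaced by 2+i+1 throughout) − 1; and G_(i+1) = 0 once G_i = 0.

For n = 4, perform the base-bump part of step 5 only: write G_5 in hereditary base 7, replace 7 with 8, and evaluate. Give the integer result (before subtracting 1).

G_0=4  [base 2] 2^2  →[2↦3]→  3^3 = 27  −1 ⇒ G_1=26
G_1=26  [base 3] 2·3^2 + 2·3 + 2  →[3↦4]→  2·4^2 + 2·4 + 2 = 42  −1 ⇒ G_2=41
G_2=41  [base 4] 2·4^2 + 2·4 + 1  →[4↦5]→  2·5^2 + 2·5 + 1 = 61  −1 ⇒ G_3=60
G_3=60  [base 5] 2·5^2 + 2·5  →[5↦6]→  2·6^2 + 2·6 = 84  −1 ⇒ G_4=83
G_4=83  [base 6] 2·6^2 + 6 + 5  →[6↦7]→  2·7^2 + 7 + 5 = 110  −1 ⇒ G_5=109
G_5=109  [base 7] 2·7^2 + 7 + 4  →[7↦8]→  2·8^2 + 8 + 4 = 140  −1 ⇒ G_6=139

140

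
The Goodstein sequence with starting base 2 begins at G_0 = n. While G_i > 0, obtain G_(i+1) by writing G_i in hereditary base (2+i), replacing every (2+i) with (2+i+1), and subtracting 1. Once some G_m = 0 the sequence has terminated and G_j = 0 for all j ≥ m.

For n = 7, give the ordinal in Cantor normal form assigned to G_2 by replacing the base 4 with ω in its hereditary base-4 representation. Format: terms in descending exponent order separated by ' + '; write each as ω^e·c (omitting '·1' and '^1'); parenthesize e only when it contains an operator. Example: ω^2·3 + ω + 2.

G_0 = 7. HB_2(7) = 2^2 + 2 + 1. Bump = 31. G_1 = 30.
G_1 = 30. HB_3(30) = 3^3 + 3. Bump = 260. G_2 = 259.
G_2 = 259. HB_4(259) = 4^4 + 3. Bump = 3128. G_3 = 3127.

ω^ω + 3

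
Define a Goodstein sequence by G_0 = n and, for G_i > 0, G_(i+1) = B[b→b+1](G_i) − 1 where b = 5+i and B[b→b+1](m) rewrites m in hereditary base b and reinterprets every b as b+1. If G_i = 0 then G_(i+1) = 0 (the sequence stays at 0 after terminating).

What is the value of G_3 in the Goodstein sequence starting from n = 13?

16

step 0: 13 = 2·5 + 3; sub 6 for 5: 2·6 + 3; = 15; G_1 = 15−1 = 14
step 1: 14 = 2·6 + 2; sub 7 for 6: 2·7 + 2; = 16; G_2 = 16−1 = 15
step 2: 15 = 2·7 + 1; sub 8 for 7: 2·8 + 1; = 17; G_3 = 17−1 = 16
step 3: 16 = 2·8; sub 9 for 8: 2·9; = 18; G_4 = 18−1 = 17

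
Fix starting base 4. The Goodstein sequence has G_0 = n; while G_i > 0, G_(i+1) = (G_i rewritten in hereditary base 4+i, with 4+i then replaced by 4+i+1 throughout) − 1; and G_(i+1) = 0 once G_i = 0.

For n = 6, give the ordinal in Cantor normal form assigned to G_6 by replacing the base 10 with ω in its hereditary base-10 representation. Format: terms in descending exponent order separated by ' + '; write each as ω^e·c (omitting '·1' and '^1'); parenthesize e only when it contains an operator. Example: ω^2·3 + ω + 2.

3

[0] 6 ≡ 4 + 2 (base 4). Lift 5: 7. −1: 6.
[1] 6 ≡ 5 + 1 (base 5). Lift 6: 7. −1: 6.
[2] 6 ≡ 6 (base 6). Lift 7: 7. −1: 6.
[3] 6 ≡ 6 (base 7). Lift 8: 6. −1: 5.
[4] 5 ≡ 5 (base 8). Lift 9: 5. −1: 4.
[5] 4 ≡ 4 (base 9). Lift 10: 4. −1: 3.
[6] 3 ≡ 3 (base 10). Lift 11: 3. −1: 2.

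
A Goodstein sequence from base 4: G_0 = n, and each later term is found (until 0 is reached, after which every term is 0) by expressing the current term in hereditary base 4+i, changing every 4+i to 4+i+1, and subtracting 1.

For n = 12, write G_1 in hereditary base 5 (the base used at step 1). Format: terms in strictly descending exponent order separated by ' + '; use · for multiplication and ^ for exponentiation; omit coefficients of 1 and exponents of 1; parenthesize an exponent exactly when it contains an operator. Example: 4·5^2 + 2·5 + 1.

base 4: 12 = 3·4; at 5: 3·5 = 15; next = 14
base 5: 14 = 2·5 + 4; at 6: 2·6 + 4 = 16; next = 15

2·5 + 4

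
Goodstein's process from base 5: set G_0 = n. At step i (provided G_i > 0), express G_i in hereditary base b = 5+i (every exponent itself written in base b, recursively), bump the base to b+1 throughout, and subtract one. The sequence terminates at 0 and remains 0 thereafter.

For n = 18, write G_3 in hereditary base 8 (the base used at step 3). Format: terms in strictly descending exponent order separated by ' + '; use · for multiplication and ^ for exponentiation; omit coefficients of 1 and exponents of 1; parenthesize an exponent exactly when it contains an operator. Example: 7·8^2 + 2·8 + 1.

G_0=18  [base 5] 3·5 + 3  →[5↦6]→  3·6 + 3 = 21  −1 ⇒ G_1=20
G_1=20  [base 6] 3·6 + 2  →[6↦7]→  3·7 + 2 = 23  −1 ⇒ G_2=22
G_2=22  [base 7] 3·7 + 1  →[7↦8]→  3·8 + 1 = 25  −1 ⇒ G_3=24
G_3=24  [base 8] 3·8  →[8↦9]→  3·9 = 27  −1 ⇒ G_4=26

3·8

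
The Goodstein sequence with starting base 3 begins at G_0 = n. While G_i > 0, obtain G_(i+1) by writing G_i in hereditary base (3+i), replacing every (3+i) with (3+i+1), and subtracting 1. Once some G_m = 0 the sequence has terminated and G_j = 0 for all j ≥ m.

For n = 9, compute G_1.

15

(0) 9|_3 = 3^2 ↦ 4^2|_4 = 16 ⇒ 15
(1) 15|_4 = 3·4 + 3 ↦ 3·5 + 3|_5 = 18 ⇒ 17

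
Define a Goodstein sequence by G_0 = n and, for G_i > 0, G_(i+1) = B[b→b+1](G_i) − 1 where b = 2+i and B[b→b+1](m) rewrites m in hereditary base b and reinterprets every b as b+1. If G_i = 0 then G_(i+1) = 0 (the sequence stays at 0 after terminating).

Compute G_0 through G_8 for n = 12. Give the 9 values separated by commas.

12, 107, 1065, 15685, 280019, 5764910, 134217867, 3486784574, 100000000211

step 0: 12 = 2^(2 + 1) + 2^2; sub 3 for 2: 3^(3 + 1) + 3^3; = 108; G_1 = 108−1 = 107
step 1: 107 = 3^(3 + 1) + 2·3^2 + 2·3 + 2; sub 4 for 3: 4^(4 + 1) + 2·4^2 + 2·4 + 2; = 1066; G_2 = 1066−1 = 1065
step 2: 1065 = 4^(4 + 1) + 2·4^2 + 2·4 + 1; sub 5 for 4: 5^(5 + 1) + 2·5^2 + 2·5 + 1; = 15686; G_3 = 15686−1 = 15685
step 3: 15685 = 5^(5 + 1) + 2·5^2 + 2·5; sub 6 for 5: 6^(6 + 1) + 2·6^2 + 2·6; = 280020; G_4 = 280020−1 = 280019
step 4: 280019 = 6^(6 + 1) + 2·6^2 + 6 + 5; sub 7 for 6: 7^(7 + 1) + 2·7^2 + 7 + 5; = 5764911; G_5 = 5764911−1 = 5764910
step 5: 5764910 = 7^(7 + 1) + 2·7^2 + 7 + 4; sub 8 for 7: 8^(8 + 1) + 2·8^2 + 8 + 4; = 134217868; G_6 = 134217868−1 = 134217867
step 6: 134217867 = 8^(8 + 1) + 2·8^2 + 8 + 3; sub 9 for 8: 9^(9 + 1) + 2·9^2 + 9 + 3; = 3486784575; G_7 = 3486784575−1 = 3486784574
step 7: 3486784574 = 9^(9 + 1) + 2·9^2 + 9 + 2; sub 10 for 9: 10^(10 + 1) + 2·10^2 + 10 + 2; = 100000000212; G_8 = 100000000212−1 = 100000000211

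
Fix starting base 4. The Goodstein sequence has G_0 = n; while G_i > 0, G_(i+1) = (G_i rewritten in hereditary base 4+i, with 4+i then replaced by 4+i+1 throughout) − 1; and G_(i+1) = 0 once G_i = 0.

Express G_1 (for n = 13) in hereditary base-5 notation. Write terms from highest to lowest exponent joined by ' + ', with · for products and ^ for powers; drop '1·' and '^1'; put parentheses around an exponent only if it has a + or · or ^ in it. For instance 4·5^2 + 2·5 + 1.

3·5

[0] 13 ≡ 3·4 + 1 (base 4). Lift 5: 16. −1: 15.
[1] 15 ≡ 3·5 (base 5). Lift 6: 18. −1: 17.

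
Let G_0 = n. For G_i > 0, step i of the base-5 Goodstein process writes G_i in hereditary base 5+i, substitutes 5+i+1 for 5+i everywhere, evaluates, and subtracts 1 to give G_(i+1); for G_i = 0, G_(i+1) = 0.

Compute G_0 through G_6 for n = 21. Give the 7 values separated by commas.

[0] 21 ≡ 4·5 + 1 (base 5). Lift 6: 25. −1: 24.
[1] 24 ≡ 4·6 (base 6). Lift 7: 28. −1: 27.
[2] 27 ≡ 3·7 + 6 (base 7). Lift 8: 30. −1: 29.
[3] 29 ≡ 3·8 + 5 (base 8). Lift 9: 32. −1: 31.
[4] 31 ≡ 3·9 + 4 (base 9). Lift 10: 34. −1: 33.
[5] 33 ≡ 3·10 + 3 (base 10). Lift 11: 36. −1: 35.

21, 24, 27, 29, 31, 33, 35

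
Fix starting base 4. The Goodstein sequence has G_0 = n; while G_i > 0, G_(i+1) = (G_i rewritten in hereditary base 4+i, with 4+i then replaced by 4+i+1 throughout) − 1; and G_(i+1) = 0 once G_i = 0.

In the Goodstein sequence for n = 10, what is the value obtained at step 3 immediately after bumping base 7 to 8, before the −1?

14

i=0: 10 = 2·4 + 2 (b=4); 4→5: 2·5 + 2 = 12; 12−1 = 11
i=1: 11 = 2·5 + 1 (b=5); 5→6: 2·6 + 1 = 13; 13−1 = 12
i=2: 12 = 2·6 (b=6); 6→7: 2·7 = 14; 14−1 = 13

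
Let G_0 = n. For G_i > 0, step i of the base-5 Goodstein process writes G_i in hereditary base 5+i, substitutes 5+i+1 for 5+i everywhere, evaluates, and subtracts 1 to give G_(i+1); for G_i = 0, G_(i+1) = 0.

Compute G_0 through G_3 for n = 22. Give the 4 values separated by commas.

base 5: 22 = 4·5 + 2; at 6: 4·6 + 2 = 26; next = 25
base 6: 25 = 4·6 + 1; at 7: 4·7 + 1 = 29; next = 28
base 7: 28 = 4·7; at 8: 4·8 = 32; next = 31

22, 25, 28, 31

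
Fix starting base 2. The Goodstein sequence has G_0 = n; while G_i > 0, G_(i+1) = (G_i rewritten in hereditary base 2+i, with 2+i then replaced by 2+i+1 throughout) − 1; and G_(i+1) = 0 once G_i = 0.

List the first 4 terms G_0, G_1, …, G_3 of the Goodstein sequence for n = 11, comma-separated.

(0) 11|_2 = 2^(2 + 1) + 2 + 1 ↦ 3^(3 + 1) + 3 + 1|_3 = 85 ⇒ 84
(1) 84|_3 = 3^(3 + 1) + 3 ↦ 4^(4 + 1) + 4|_4 = 1028 ⇒ 1027
(2) 1027|_4 = 4^(4 + 1) + 3 ↦ 5^(5 + 1) + 3|_5 = 15628 ⇒ 15627

11, 84, 1027, 15627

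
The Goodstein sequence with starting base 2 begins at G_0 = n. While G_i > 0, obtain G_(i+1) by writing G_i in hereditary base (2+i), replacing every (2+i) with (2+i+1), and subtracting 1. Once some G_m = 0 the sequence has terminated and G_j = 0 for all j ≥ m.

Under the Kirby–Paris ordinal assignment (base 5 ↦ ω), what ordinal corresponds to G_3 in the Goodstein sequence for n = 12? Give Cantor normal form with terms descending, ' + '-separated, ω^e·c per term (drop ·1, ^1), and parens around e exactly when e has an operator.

ω^(ω + 1) + ω^2·2 + ω·2

(0) 12|_2 = 2^(2 + 1) + 2^2 ↦ 3^(3 + 1) + 3^3|_3 = 108 ⇒ 107
(1) 107|_3 = 3^(3 + 1) + 2·3^2 + 2·3 + 2 ↦ 4^(4 + 1) + 2·4^2 + 2·4 + 2|_4 = 1066 ⇒ 1065
(2) 1065|_4 = 4^(4 + 1) + 2·4^2 + 2·4 + 1 ↦ 5^(5 + 1) + 2·5^2 + 2·5 + 1|_5 = 15686 ⇒ 15685
(3) 15685|_5 = 5^(5 + 1) + 2·5^2 + 2·5 ↦ 6^(6 + 1) + 2·6^2 + 2·6|_6 = 280020 ⇒ 280019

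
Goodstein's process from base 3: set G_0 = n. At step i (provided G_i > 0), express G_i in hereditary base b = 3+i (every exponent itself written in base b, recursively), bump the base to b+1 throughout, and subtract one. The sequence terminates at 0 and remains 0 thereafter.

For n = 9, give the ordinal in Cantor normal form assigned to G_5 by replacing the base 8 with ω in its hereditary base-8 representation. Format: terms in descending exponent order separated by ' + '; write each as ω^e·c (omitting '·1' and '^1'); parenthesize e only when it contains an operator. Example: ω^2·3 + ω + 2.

G_0 = 9. HB_3(9) = 3^2. Bump = 16. G_1 = 15.
G_1 = 15. HB_4(15) = 3·4 + 3. Bump = 18. G_2 = 17.
G_2 = 17. HB_5(17) = 3·5 + 2. Bump = 20. G_3 = 19.
G_3 = 19. HB_6(19) = 3·6 + 1. Bump = 22. G_4 = 21.
G_4 = 21. HB_7(21) = 3·7. Bump = 24. G_5 = 23.
G_5 = 23. HB_8(23) = 2·8 + 7. Bump = 25. G_6 = 24.

ω·2 + 7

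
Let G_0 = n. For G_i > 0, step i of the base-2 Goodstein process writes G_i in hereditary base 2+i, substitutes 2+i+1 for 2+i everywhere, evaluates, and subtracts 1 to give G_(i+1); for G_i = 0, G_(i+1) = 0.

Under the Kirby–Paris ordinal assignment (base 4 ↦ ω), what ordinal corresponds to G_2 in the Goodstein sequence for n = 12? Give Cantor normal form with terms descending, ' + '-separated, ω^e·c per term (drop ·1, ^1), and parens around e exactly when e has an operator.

ω^(ω + 1) + ω^2·2 + ω·2 + 1

[0] 12 ≡ 2^(2 + 1) + 2^2 (base 2). Lift 3: 108. −1: 107.
[1] 107 ≡ 3^(3 + 1) + 2·3^2 + 2·3 + 2 (base 3). Lift 4: 1066. −1: 1065.
[2] 1065 ≡ 4^(4 + 1) + 2·4^2 + 2·4 + 1 (base 4). Lift 5: 15686. −1: 15685.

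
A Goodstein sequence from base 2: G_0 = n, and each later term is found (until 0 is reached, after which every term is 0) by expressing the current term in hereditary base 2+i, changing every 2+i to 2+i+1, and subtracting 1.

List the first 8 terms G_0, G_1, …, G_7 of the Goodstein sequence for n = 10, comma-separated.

10, 83, 1025, 15625, 279935, 4215754, 84073323, 1937434592

[0] 10 ≡ 2^(2 + 1) + 2 (base 2). Lift 3: 84. −1: 83.
[1] 83 ≡ 3^(3 + 1) + 2 (base 3). Lift 4: 1026. −1: 1025.
[2] 1025 ≡ 4^(4 + 1) + 1 (base 4). Lift 5: 15626. −1: 15625.
[3] 15625 ≡ 5^(5 + 1) (base 5). Lift 6: 279936. −1: 279935.
[4] 279935 ≡ 5·6^6 + 5·6^5 + 5·6^4 + 5·6^3 + 5·6^2 + 5·6 + 5 (base 6). Lift 7: 4215755. −1: 4215754.
[5] 4215754 ≡ 5·7^7 + 5·7^5 + 5·7^4 + 5·7^3 + 5·7^2 + 5·7 + 4 (base 7). Lift 8: 84073324. −1: 84073323.
[6] 84073323 ≡ 5·8^8 + 5·8^5 + 5·8^4 + 5·8^3 + 5·8^2 + 5·8 + 3 (base 8). Lift 9: 1937434593. −1: 1937434592.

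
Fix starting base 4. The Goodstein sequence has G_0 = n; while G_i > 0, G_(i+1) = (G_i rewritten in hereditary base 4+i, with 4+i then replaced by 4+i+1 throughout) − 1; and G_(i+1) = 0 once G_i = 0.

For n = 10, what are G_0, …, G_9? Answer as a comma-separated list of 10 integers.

10, 11, 12, 13, 13, 13, 13, 13, 13, 13

i=0: 10 = 2·4 + 2 (b=4); 4→5: 2·5 + 2 = 12; 12−1 = 11
i=1: 11 = 2·5 + 1 (b=5); 5→6: 2·6 + 1 = 13; 13−1 = 12
i=2: 12 = 2·6 (b=6); 6→7: 2·7 = 14; 14−1 = 13
i=3: 13 = 7 + 6 (b=7); 7→8: 8 + 6 = 14; 14−1 = 13
i=4: 13 = 8 + 5 (b=8); 8→9: 9 + 5 = 14; 14−1 = 13
i=5: 13 = 9 + 4 (b=9); 9→10: 10 + 4 = 14; 14−1 = 13
i=6: 13 = 10 + 3 (b=10); 10→11: 11 + 3 = 14; 14−1 = 13
i=7: 13 = 11 + 2 (b=11); 11→12: 12 + 2 = 14; 14−1 = 13
i=8: 13 = 12 + 1 (b=12); 12→13: 13 + 1 = 14; 14−1 = 13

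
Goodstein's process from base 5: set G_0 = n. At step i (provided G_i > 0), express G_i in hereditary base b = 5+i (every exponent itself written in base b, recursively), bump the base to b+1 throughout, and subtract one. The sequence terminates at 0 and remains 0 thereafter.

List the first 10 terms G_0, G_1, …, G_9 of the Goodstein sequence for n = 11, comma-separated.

i=0: 11 = 2·5 + 1 (b=5); 5→6: 2·6 + 1 = 13; 13−1 = 12
i=1: 12 = 2·6 (b=6); 6→7: 2·7 = 14; 14−1 = 13
i=2: 13 = 7 + 6 (b=7); 7→8: 8 + 6 = 14; 14−1 = 13
i=3: 13 = 8 + 5 (b=8); 8→9: 9 + 5 = 14; 14−1 = 13
i=4: 13 = 9 + 4 (b=9); 9→10: 10 + 4 = 14; 14−1 = 13
i=5: 13 = 10 + 3 (b=10); 10→11: 11 + 3 = 14; 14−1 = 13
i=6: 13 = 11 + 2 (b=11); 11→12: 12 + 2 = 14; 14−1 = 13
i=7: 13 = 12 + 1 (b=12); 12→13: 13 + 1 = 14; 14−1 = 13
i=8: 13 = 13 (b=13); 13→14: 14 = 14; 14−1 = 13

11, 12, 13, 13, 13, 13, 13, 13, 13, 13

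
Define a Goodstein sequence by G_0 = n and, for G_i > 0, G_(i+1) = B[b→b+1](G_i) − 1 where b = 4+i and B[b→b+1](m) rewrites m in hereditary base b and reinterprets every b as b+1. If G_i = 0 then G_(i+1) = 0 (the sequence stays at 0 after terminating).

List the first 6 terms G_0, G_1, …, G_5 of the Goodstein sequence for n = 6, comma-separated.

[0] 6 ≡ 4 + 2 (base 4). Lift 5: 7. −1: 6.
[1] 6 ≡ 5 + 1 (base 5). Lift 6: 7. −1: 6.
[2] 6 ≡ 6 (base 6). Lift 7: 7. −1: 6.
[3] 6 ≡ 6 (base 7). Lift 8: 6. −1: 5.
[4] 5 ≡ 5 (base 8). Lift 9: 5. −1: 4.

6, 6, 6, 6, 5, 4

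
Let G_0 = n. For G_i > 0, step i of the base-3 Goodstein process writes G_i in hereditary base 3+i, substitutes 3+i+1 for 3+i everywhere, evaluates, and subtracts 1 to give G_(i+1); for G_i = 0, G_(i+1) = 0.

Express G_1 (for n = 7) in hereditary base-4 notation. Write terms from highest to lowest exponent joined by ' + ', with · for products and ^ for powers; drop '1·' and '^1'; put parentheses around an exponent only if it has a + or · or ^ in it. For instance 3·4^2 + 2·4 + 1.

2·4

G_0 = 7. HB_3(7) = 2·3 + 1. Bump = 9. G_1 = 8.
G_1 = 8. HB_4(8) = 2·4. Bump = 10. G_2 = 9.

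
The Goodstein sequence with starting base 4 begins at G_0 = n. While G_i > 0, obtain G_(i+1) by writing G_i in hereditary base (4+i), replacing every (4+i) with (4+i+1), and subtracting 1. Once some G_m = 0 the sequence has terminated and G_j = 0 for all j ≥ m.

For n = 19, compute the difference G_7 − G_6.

6

[0] 19 ≡ 4^2 + 3 (base 4). Lift 5: 28. −1: 27.
[1] 27 ≡ 5^2 + 2 (base 5). Lift 6: 38. −1: 37.
[2] 37 ≡ 6^2 + 1 (base 6). Lift 7: 50. −1: 49.
[3] 49 ≡ 7^2 (base 7). Lift 8: 64. −1: 63.
[4] 63 ≡ 7·8 + 7 (base 8). Lift 9: 70. −1: 69.
[5] 69 ≡ 7·9 + 6 (base 9). Lift 10: 76. −1: 75.
[6] 75 ≡ 7·10 + 5 (base 10). Lift 11: 82. −1: 81.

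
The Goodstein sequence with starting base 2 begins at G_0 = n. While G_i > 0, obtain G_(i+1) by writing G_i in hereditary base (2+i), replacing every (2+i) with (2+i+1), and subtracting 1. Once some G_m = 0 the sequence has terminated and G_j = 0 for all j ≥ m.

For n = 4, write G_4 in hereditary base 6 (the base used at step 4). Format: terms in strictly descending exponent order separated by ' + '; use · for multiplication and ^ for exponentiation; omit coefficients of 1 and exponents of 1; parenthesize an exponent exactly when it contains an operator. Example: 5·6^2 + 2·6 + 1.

2·6^2 + 6 + 5

G_0=4  [base 2] 2^2  →[2↦3]→  3^3 = 27  −1 ⇒ G_1=26
G_1=26  [base 3] 2·3^2 + 2·3 + 2  →[3↦4]→  2·4^2 + 2·4 + 2 = 42  −1 ⇒ G_2=41
G_2=41  [base 4] 2·4^2 + 2·4 + 1  →[4↦5]→  2·5^2 + 2·5 + 1 = 61  −1 ⇒ G_3=60
G_3=60  [base 5] 2·5^2 + 2·5  →[5↦6]→  2·6^2 + 2·6 = 84  −1 ⇒ G_4=83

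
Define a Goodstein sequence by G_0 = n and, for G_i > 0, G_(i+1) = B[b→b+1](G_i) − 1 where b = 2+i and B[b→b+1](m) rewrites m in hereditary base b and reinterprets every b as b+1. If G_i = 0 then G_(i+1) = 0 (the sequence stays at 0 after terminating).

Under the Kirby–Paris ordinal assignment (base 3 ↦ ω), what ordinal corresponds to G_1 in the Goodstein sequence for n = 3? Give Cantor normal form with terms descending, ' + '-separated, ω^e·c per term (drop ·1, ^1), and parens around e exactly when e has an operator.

G_0=3  [base 2] 2 + 1  →[2↦3]→  3 + 1 = 4  −1 ⇒ G_1=3
G_1=3  [base 3] 3  →[3↦4]→  4 = 4  −1 ⇒ G_2=3

ω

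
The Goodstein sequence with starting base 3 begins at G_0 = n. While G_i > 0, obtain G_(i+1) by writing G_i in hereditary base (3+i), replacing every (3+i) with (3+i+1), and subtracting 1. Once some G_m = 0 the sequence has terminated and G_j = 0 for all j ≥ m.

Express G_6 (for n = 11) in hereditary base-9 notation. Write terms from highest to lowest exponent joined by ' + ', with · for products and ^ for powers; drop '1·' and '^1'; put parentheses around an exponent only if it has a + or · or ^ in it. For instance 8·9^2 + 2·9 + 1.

5·9 + 2

11 —HB3→ 3^2 + 2 —bump→ 4^2 + 2 = 18 —(−1)→ 17
17 —HB4→ 4^2 + 1 —bump→ 5^2 + 1 = 26 —(−1)→ 25
25 —HB5→ 5^2 —bump→ 6^2 = 36 —(−1)→ 35
35 —HB6→ 5·6 + 5 —bump→ 5·7 + 5 = 40 —(−1)→ 39
39 —HB7→ 5·7 + 4 —bump→ 5·8 + 4 = 44 —(−1)→ 43
43 —HB8→ 5·8 + 3 —bump→ 5·9 + 3 = 48 —(−1)→ 47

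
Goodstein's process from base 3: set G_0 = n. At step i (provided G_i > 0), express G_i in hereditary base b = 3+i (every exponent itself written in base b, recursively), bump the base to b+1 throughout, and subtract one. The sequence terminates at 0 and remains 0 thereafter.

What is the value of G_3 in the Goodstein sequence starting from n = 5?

base 3: 5 = 3 + 2; at 4: 4 + 2 = 6; next = 5
base 4: 5 = 4 + 1; at 5: 5 + 1 = 6; next = 5
base 5: 5 = 5; at 6: 6 = 6; next = 5
base 6: 5 = 5; at 7: 5 = 5; next = 4

5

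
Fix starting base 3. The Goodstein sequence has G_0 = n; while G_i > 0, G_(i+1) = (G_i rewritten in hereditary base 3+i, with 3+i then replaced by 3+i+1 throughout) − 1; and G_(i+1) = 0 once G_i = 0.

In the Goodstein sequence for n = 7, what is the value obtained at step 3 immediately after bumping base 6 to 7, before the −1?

10

7 —HB3→ 2·3 + 1 —bump→ 2·4 + 1 = 9 —(−1)→ 8
8 —HB4→ 2·4 —bump→ 2·5 = 10 —(−1)→ 9
9 —HB5→ 5 + 4 —bump→ 6 + 4 = 10 —(−1)→ 9
9 —HB6→ 6 + 3 —bump→ 7 + 3 = 10 —(−1)→ 9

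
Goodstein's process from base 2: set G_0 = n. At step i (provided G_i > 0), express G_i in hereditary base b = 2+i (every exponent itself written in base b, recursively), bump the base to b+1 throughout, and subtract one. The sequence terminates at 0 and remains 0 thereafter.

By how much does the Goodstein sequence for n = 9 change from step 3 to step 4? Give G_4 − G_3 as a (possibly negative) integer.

130901

(0) 9|_2 = 2^(2 + 1) + 1 ↦ 3^(3 + 1) + 1|_3 = 82 ⇒ 81
(1) 81|_3 = 3^(3 + 1) ↦ 4^(4 + 1)|_4 = 1024 ⇒ 1023
(2) 1023|_4 = 3·4^4 + 3·4^3 + 3·4^2 + 3·4 + 3 ↦ 3·5^5 + 3·5^3 + 3·5^2 + 3·5 + 3|_5 = 9843 ⇒ 9842
(3) 9842|_5 = 3·5^5 + 3·5^3 + 3·5^2 + 3·5 + 2 ↦ 3·6^6 + 3·6^3 + 3·6^2 + 3·6 + 2|_6 = 140744 ⇒ 140743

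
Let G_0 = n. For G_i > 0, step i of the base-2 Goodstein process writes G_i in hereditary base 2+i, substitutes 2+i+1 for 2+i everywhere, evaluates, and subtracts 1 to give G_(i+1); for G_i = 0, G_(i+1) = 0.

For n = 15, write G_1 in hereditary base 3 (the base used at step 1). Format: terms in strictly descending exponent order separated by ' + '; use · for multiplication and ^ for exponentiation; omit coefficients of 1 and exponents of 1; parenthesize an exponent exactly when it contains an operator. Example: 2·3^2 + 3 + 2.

3^(3 + 1) + 3^3 + 3

G_0=15  [base 2] 2^(2 + 1) + 2^2 + 2 + 1  →[2↦3]→  3^(3 + 1) + 3^3 + 3 + 1 = 112  −1 ⇒ G_1=111
G_1=111  [base 3] 3^(3 + 1) + 3^3 + 3  →[3↦4]→  4^(4 + 1) + 4^4 + 4 = 1284  −1 ⇒ G_2=1283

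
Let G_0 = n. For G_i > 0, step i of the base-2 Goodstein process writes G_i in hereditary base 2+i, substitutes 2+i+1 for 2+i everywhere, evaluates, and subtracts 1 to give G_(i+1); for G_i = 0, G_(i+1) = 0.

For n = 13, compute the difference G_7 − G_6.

3352567376

G_0=13  [base 2] 2^(2 + 1) + 2^2 + 1  →[2↦3]→  3^(3 + 1) + 3^3 + 1 = 109  −1 ⇒ G_1=108
G_1=108  [base 3] 3^(3 + 1) + 3^3  →[3↦4]→  4^(4 + 1) + 4^4 = 1280  −1 ⇒ G_2=1279
G_2=1279  [base 4] 4^(4 + 1) + 3·4^3 + 3·4^2 + 3·4 + 3  →[4↦5]→  5^(5 + 1) + 3·5^3 + 3·5^2 + 3·5 + 3 = 16093  −1 ⇒ G_3=16092
G_3=16092  [base 5] 5^(5 + 1) + 3·5^3 + 3·5^2 + 3·5 + 2  →[5↦6]→  6^(6 + 1) + 3·6^3 + 3·6^2 + 3·6 + 2 = 280712  −1 ⇒ G_4=280711
G_4=280711  [base 6] 6^(6 + 1) + 3·6^3 + 3·6^2 + 3·6 + 1  →[6↦7]→  7^(7 + 1) + 3·7^3 + 3·7^2 + 3·7 + 1 = 5765999  −1 ⇒ G_5=5765998
G_5=5765998  [base 7] 7^(7 + 1) + 3·7^3 + 3·7^2 + 3·7  →[7↦8]→  8^(8 + 1) + 3·8^3 + 3·8^2 + 3·8 = 134219480  −1 ⇒ G_6=134219479
G_6=134219479  [base 8] 8^(8 + 1) + 3·8^3 + 3·8^2 + 2·8 + 7  →[8↦9]→  9^(9 + 1) + 3·9^3 + 3·9^2 + 2·9 + 7 = 3486786856  −1 ⇒ G_7=3486786855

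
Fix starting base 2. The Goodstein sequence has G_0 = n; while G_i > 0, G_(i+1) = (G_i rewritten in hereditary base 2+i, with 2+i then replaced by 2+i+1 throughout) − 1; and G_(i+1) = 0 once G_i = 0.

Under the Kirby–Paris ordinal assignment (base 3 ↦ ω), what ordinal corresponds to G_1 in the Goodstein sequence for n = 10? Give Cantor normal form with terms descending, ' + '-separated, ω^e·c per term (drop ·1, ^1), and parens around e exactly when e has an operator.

ω^(ω + 1) + 2

10 —HB2→ 2^(2 + 1) + 2 —bump→ 3^(3 + 1) + 3 = 84 —(−1)→ 83
83 —HB3→ 3^(3 + 1) + 2 —bump→ 4^(4 + 1) + 2 = 1026 —(−1)→ 1025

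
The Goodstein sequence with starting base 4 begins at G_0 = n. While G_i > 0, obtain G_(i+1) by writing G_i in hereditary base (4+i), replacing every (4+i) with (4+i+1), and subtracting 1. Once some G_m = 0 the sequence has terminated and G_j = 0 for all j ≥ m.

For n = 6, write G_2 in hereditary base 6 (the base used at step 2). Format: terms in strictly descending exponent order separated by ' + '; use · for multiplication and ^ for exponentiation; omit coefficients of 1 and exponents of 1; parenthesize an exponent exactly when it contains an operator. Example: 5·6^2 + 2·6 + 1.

6

i=0: 6 = 4 + 2 (b=4); 4→5: 5 + 2 = 7; 7−1 = 6
i=1: 6 = 5 + 1 (b=5); 5→6: 6 + 1 = 7; 7−1 = 6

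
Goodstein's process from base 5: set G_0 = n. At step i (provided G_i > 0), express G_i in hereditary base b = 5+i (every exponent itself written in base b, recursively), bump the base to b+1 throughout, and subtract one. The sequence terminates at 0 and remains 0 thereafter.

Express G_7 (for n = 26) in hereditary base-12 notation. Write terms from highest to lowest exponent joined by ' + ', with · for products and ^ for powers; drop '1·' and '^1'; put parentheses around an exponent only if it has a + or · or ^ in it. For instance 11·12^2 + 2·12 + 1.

step 0: 26 = 5^2 + 1; sub 6 for 5: 6^2 + 1; = 37; G_1 = 37−1 = 36
step 1: 36 = 6^2; sub 7 for 6: 7^2; = 49; G_2 = 49−1 = 48
step 2: 48 = 6·7 + 6; sub 8 for 7: 6·8 + 6; = 54; G_3 = 54−1 = 53
step 3: 53 = 6·8 + 5; sub 9 for 8: 6·9 + 5; = 59; G_4 = 59−1 = 58
step 4: 58 = 6·9 + 4; sub 10 for 9: 6·10 + 4; = 64; G_5 = 64−1 = 63
step 5: 63 = 6·10 + 3; sub 11 for 10: 6·11 + 3; = 69; G_6 = 69−1 = 68
step 6: 68 = 6·11 + 2; sub 12 for 11: 6·12 + 2; = 74; G_7 = 74−1 = 73

6·12 + 1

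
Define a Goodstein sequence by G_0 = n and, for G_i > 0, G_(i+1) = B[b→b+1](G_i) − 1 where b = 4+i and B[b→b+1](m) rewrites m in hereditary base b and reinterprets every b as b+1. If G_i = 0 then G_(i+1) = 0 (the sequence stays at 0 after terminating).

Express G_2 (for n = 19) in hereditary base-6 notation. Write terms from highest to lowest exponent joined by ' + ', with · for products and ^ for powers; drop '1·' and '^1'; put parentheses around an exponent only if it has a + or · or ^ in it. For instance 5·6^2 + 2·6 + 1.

base 4: 19 = 4^2 + 3; at 5: 5^2 + 3 = 28; next = 27
base 5: 27 = 5^2 + 2; at 6: 6^2 + 2 = 38; next = 37
base 6: 37 = 6^2 + 1; at 7: 7^2 + 1 = 50; next = 49

6^2 + 1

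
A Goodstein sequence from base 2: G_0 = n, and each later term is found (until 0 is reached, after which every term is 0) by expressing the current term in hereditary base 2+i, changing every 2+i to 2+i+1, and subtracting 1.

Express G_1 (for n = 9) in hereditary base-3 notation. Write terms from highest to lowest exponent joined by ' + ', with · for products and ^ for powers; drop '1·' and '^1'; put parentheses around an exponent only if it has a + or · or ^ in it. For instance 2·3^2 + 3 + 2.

3^(3 + 1)

base 2: 9 = 2^(2 + 1) + 1; at 3: 3^(3 + 1) + 1 = 82; next = 81
base 3: 81 = 3^(3 + 1); at 4: 4^(4 + 1) = 1024; next = 1023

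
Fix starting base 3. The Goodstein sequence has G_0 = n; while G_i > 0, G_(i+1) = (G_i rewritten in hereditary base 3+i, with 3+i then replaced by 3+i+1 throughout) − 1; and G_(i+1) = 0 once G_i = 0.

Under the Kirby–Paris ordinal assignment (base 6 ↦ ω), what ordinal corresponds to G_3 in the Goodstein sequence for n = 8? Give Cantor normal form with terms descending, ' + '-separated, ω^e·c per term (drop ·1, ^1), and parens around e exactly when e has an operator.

(0) 8|_3 = 2·3 + 2 ↦ 2·4 + 2|_4 = 10 ⇒ 9
(1) 9|_4 = 2·4 + 1 ↦ 2·5 + 1|_5 = 11 ⇒ 10
(2) 10|_5 = 2·5 ↦ 2·6|_6 = 12 ⇒ 11
(3) 11|_6 = 6 + 5 ↦ 7 + 5|_7 = 12 ⇒ 11

ω + 5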